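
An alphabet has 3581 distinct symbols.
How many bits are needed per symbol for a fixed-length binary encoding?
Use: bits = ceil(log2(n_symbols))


log2(3581) = 11.8061
Bracket: 2^11 = 2048 < 3581 <= 2^12 = 4096
So ceil(log2(3581)) = 12

bits = ceil(log2(3581)) = ceil(11.8061) = 12 bits


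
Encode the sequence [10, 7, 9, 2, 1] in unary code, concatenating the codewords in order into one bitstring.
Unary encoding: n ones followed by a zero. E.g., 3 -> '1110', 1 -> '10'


Encode each number as n ones followed by a terminating 0:
  10 -> 11111111110 (11 bits)
  7 -> 11111110 (8 bits)
  9 -> 1111111110 (10 bits)
  2 -> 110 (3 bits)
  1 -> 10 (2 bits)
Total length = 11 + 8 + 10 + 3 + 2 = 34 bits.

Unary([10, 7, 9, 2, 1]) = 1111111111011111110111111111011010 (34 bits)


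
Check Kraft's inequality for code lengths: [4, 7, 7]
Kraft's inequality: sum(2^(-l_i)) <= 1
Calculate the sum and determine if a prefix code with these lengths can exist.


Sum = 2^(-4) + 2^(-7) + 2^(-7)
    = 0.0625 + 0.0078125 + 0.0078125
    = 10/128 = 0.078125
Since 0.078125 <= 1, Kraft's inequality IS satisfied.
A prefix code with these lengths CAN exist.

Kraft sum = 0.078125. Satisfied.


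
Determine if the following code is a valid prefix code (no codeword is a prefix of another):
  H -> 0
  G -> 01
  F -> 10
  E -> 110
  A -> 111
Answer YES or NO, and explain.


Checking each pair (does one codeword prefix another?):
  H='0' vs G='01': prefix -- VIOLATION

NO -- this is NOT a valid prefix code. H (0) is a prefix of G (01).


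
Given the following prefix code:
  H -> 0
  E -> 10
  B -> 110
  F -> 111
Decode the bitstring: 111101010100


Decoding step by step:
Bits 111 -> F
Bits 10 -> E
Bits 10 -> E
Bits 10 -> E
Bits 10 -> E
Bits 0 -> H


Decoded message: FEEEEH


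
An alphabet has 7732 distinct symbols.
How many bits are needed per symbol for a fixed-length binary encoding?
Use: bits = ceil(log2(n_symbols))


log2(7732) = 12.9166
Bracket: 2^12 = 4096 < 7732 <= 2^13 = 8192
So ceil(log2(7732)) = 13

bits = ceil(log2(7732)) = ceil(12.9166) = 13 bits


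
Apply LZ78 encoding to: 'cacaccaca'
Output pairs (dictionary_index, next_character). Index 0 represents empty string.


LZ78 encoding steps:
Dictionary: {0: ''}
Step 1: w='' (idx 0), next='c' -> output (0, 'c'), add 'c' as idx 1
Step 2: w='' (idx 0), next='a' -> output (0, 'a'), add 'a' as idx 2
Step 3: w='c' (idx 1), next='a' -> output (1, 'a'), add 'ca' as idx 3
Step 4: w='c' (idx 1), next='c' -> output (1, 'c'), add 'cc' as idx 4
Step 5: w='a' (idx 2), next='c' -> output (2, 'c'), add 'ac' as idx 5
Step 6: w='a' (idx 2), end of input -> output (2, '')


Encoded: [(0, 'c'), (0, 'a'), (1, 'a'), (1, 'c'), (2, 'c'), (2, '')]


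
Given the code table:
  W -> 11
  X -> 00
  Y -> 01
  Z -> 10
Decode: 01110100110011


Decoding:
01 -> Y
11 -> W
01 -> Y
00 -> X
11 -> W
00 -> X
11 -> W


Result: YWYXWXW


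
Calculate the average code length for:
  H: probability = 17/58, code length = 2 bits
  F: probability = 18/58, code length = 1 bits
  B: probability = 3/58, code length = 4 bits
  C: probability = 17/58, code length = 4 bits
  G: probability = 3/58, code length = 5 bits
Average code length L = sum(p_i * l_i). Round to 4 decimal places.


Weighted contributions p_i * l_i:
  H: (17/58) * 2 = 34/58
  F: (18/58) * 1 = 18/58
  B: (3/58) * 4 = 12/58
  C: (17/58) * 4 = 68/58
  G: (3/58) * 5 = 15/58
Sum = (34 + 18 + 12 + 68 + 15)/58 = 147/58

L = 147/58 = 2.5345 bits/symbol


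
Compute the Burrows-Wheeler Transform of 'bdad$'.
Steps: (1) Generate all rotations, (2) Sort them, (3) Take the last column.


Rotations (sorted):
  0: $bdad -> last char: d
  1: ad$bd -> last char: d
  2: bdad$ -> last char: $
  3: d$bda -> last char: a
  4: dad$b -> last char: b


BWT = dd$ab


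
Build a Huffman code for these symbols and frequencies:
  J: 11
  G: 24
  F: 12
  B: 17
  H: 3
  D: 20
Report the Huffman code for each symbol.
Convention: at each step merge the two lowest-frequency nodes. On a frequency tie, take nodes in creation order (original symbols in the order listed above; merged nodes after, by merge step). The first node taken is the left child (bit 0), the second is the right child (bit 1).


Huffman tree construction:
Step 1: Merge H(3) + J(11) = 14
Step 2: Merge F(12) + (H+J)(14) = 26
Step 3: Merge B(17) + D(20) = 37
Step 4: Merge G(24) + (F+(H+J))(26) = 50
Step 5: Merge (B+D)(37) + (G+(F+(H+J)))(50) = 87
Read each symbol's code off the tree from the root (left child = 0, right child = 1).

Codes:
  J: 1111 (length 4)
  G: 10 (length 2)
  F: 110 (length 3)
  B: 00 (length 2)
  H: 1110 (length 4)
  D: 01 (length 2)
Average code length: 214/87 = 2.4598 bits/symbol


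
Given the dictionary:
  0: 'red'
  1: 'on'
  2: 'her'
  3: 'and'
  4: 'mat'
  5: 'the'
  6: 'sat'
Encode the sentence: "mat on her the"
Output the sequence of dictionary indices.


Look up each word in the dictionary:
  'mat' -> 4
  'on' -> 1
  'her' -> 2
  'the' -> 5

Encoded: [4, 1, 2, 5]


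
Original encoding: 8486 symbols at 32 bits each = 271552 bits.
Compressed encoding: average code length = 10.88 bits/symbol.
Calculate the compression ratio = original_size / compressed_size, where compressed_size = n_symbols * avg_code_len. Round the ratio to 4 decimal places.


original_size = n_symbols * orig_bits = 8486 * 32 = 271552 bits
compressed_size = n_symbols * avg_code_len = 8486 * 10.88 = 92327.68 bits
ratio = original_size / compressed_size = 271552 / 92327.68 = 2.9412

Compression ratio = 2.9412


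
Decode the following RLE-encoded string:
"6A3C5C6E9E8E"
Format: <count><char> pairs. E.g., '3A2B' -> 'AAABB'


Expanding each <count><char> pair:
  6A -> 'AAAAAA'
  3C -> 'CCC'
  5C -> 'CCCCC'
  6E -> 'EEEEEE'
  9E -> 'EEEEEEEEE'
  8E -> 'EEEEEEEE'

Decoded = AAAAAACCCCCCCCEEEEEEEEEEEEEEEEEEEEEEE


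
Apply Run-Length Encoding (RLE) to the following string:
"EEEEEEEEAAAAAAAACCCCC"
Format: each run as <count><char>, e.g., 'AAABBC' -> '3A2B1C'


Scanning runs left to right:
  i=0: run of 'E' x 8 -> '8E'
  i=8: run of 'A' x 8 -> '8A'
  i=16: run of 'C' x 5 -> '5C'

RLE = 8E8A5C


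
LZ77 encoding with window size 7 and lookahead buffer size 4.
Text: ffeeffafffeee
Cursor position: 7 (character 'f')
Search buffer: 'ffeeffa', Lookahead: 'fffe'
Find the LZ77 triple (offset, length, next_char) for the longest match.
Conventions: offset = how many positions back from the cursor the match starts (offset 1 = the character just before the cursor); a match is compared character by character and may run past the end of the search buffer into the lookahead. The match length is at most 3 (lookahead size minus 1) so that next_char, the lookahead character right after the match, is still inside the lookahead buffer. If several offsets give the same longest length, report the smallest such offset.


Try each offset into the search buffer:
  offset=1 (pos 6, char 'a'): match length 0
  offset=2 (pos 5, char 'f'): match length 1
  offset=3 (pos 4, char 'f'): match length 2
  offset=4 (pos 3, char 'e'): match length 0
  offset=5 (pos 2, char 'e'): match length 0
  offset=6 (pos 1, char 'f'): match length 1
  offset=7 (pos 0, char 'f'): match length 2
Longest match has length 2, found at offsets 3, 7; take the smallest, offset 3.
next_char = character at position 7 + 2 = 9 -> 'f'

Best match: offset=3, length=2 (matching 'ff' starting at position 4)
LZ77 triple: (3, 2, 'f')


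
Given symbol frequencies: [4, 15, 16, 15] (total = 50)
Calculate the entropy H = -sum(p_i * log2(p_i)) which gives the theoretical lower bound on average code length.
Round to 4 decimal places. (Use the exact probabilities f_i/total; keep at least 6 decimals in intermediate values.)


Per-symbol terms -p_i * log2(p_i) with p_i = f_i/50:
  p = 4/50 = 0.080000: log2(p) = -3.643856, -p*log2(p) = 0.291508
  p = 15/50 = 0.300000: log2(p) = -1.736966, -p*log2(p) = 0.521090
  p = 16/50 = 0.320000: log2(p) = -1.643856, -p*log2(p) = 0.526034
  p = 15/50 = 0.300000: log2(p) = -1.736966, -p*log2(p) = 0.521090
H = 0.291508 + 0.521090 + 0.526034 + 0.521090 = 1.859722

H = 1.8597 bits/symbol


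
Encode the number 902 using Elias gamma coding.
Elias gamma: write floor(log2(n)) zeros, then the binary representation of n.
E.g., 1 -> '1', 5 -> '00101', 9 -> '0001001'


num_bits = floor(log2(902)) + 1 = 10
leading_zeros = num_bits - 1 = 9
binary(902) = 1110000110

Elias gamma(902) = '000000000' + '1110000110' = 0000000001110000110 (19 bits)


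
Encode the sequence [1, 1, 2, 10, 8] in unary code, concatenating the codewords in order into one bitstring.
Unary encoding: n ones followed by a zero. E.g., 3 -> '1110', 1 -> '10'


Encode each number as n ones followed by a terminating 0:
  1 -> 10 (2 bits)
  1 -> 10 (2 bits)
  2 -> 110 (3 bits)
  10 -> 11111111110 (11 bits)
  8 -> 111111110 (9 bits)
Total length = 2 + 2 + 3 + 11 + 9 = 27 bits.

Unary([1, 1, 2, 10, 8]) = 101011011111111110111111110 (27 bits)


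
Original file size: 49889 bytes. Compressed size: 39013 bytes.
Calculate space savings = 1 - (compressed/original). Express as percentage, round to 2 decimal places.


ratio = compressed/original = 39013/49889 = 0.781996
savings = 1 - ratio = 1 - 0.781996 = 0.218004
as a percentage: 0.218004 * 100 = 21.8%

Space savings = 1 - 39013/49889 = 21.8%


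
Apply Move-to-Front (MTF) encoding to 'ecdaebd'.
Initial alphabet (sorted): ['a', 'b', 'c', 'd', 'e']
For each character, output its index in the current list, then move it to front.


MTF encoding:
'e': index 4 in ['a', 'b', 'c', 'd', 'e'] -> ['e', 'a', 'b', 'c', 'd']
'c': index 3 in ['e', 'a', 'b', 'c', 'd'] -> ['c', 'e', 'a', 'b', 'd']
'd': index 4 in ['c', 'e', 'a', 'b', 'd'] -> ['d', 'c', 'e', 'a', 'b']
'a': index 3 in ['d', 'c', 'e', 'a', 'b'] -> ['a', 'd', 'c', 'e', 'b']
'e': index 3 in ['a', 'd', 'c', 'e', 'b'] -> ['e', 'a', 'd', 'c', 'b']
'b': index 4 in ['e', 'a', 'd', 'c', 'b'] -> ['b', 'e', 'a', 'd', 'c']
'd': index 3 in ['b', 'e', 'a', 'd', 'c'] -> ['d', 'b', 'e', 'a', 'c']


Output: [4, 3, 4, 3, 3, 4, 3]


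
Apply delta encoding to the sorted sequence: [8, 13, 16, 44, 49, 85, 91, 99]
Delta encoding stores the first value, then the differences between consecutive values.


First value: 8
Deltas:
  13 - 8 = 5
  16 - 13 = 3
  44 - 16 = 28
  49 - 44 = 5
  85 - 49 = 36
  91 - 85 = 6
  99 - 91 = 8


Delta encoded: [8, 5, 3, 28, 5, 36, 6, 8]


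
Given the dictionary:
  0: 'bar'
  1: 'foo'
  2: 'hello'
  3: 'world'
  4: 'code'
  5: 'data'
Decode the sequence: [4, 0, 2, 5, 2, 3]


Look up each index in the dictionary:
  4 -> 'code'
  0 -> 'bar'
  2 -> 'hello'
  5 -> 'data'
  2 -> 'hello'
  3 -> 'world'

Decoded: "code bar hello data hello world"


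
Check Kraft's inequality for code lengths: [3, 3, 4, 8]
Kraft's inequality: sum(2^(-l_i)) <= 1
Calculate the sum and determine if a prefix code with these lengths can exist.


Sum = 2^(-3) + 2^(-3) + 2^(-4) + 2^(-8)
    = 0.125 + 0.125 + 0.0625 + 0.00390625
    = 81/256 = 0.31640625
Since 0.31640625 <= 1, Kraft's inequality IS satisfied.
A prefix code with these lengths CAN exist.

Kraft sum = 0.31640625. Satisfied.


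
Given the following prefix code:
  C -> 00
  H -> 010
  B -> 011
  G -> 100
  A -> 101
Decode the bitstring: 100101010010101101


Decoding step by step:
Bits 100 -> G
Bits 101 -> A
Bits 010 -> H
Bits 010 -> H
Bits 101 -> A
Bits 101 -> A


Decoded message: GAHHAA


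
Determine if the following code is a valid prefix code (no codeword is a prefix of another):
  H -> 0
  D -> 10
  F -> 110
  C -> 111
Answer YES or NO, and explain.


Checking each pair (does one codeword prefix another?):
  H='0' vs D='10': no prefix
  H='0' vs F='110': no prefix
  H='0' vs C='111': no prefix
  D='10' vs H='0': no prefix
  D='10' vs F='110': no prefix
  D='10' vs C='111': no prefix
  F='110' vs H='0': no prefix
  F='110' vs D='10': no prefix
  F='110' vs C='111': no prefix
  C='111' vs H='0': no prefix
  C='111' vs D='10': no prefix
  C='111' vs F='110': no prefix
No violation found over all pairs.

YES -- this is a valid prefix code. No codeword is a prefix of any other codeword.


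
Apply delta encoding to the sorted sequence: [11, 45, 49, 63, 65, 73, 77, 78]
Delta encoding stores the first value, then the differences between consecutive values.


First value: 11
Deltas:
  45 - 11 = 34
  49 - 45 = 4
  63 - 49 = 14
  65 - 63 = 2
  73 - 65 = 8
  77 - 73 = 4
  78 - 77 = 1


Delta encoded: [11, 34, 4, 14, 2, 8, 4, 1]


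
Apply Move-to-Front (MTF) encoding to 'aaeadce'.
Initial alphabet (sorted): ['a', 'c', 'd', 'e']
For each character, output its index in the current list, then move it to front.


MTF encoding:
'a': index 0 in ['a', 'c', 'd', 'e'] -> ['a', 'c', 'd', 'e']
'a': index 0 in ['a', 'c', 'd', 'e'] -> ['a', 'c', 'd', 'e']
'e': index 3 in ['a', 'c', 'd', 'e'] -> ['e', 'a', 'c', 'd']
'a': index 1 in ['e', 'a', 'c', 'd'] -> ['a', 'e', 'c', 'd']
'd': index 3 in ['a', 'e', 'c', 'd'] -> ['d', 'a', 'e', 'c']
'c': index 3 in ['d', 'a', 'e', 'c'] -> ['c', 'd', 'a', 'e']
'e': index 3 in ['c', 'd', 'a', 'e'] -> ['e', 'c', 'd', 'a']


Output: [0, 0, 3, 1, 3, 3, 3]


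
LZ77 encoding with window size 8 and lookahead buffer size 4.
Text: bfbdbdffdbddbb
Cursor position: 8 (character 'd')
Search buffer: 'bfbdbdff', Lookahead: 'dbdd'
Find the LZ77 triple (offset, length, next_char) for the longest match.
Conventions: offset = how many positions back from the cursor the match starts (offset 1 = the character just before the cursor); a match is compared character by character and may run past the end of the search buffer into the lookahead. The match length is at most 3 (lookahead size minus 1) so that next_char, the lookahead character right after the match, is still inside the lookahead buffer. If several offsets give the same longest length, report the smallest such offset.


Try each offset into the search buffer:
  offset=1 (pos 7, char 'f'): match length 0
  offset=2 (pos 6, char 'f'): match length 0
  offset=3 (pos 5, char 'd'): match length 1
  offset=4 (pos 4, char 'b'): match length 0
  offset=5 (pos 3, char 'd'): match length 3
  offset=6 (pos 2, char 'b'): match length 0
  offset=7 (pos 1, char 'f'): match length 0
  offset=8 (pos 0, char 'b'): match length 0
Longest match has length 3 at offset 5.
next_char = character at position 8 + 3 = 11 -> 'd'

Best match: offset=5, length=3 (matching 'dbd' starting at position 3)
LZ77 triple: (5, 3, 'd')


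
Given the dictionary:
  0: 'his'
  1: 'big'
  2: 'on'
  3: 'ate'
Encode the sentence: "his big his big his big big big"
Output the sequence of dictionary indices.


Look up each word in the dictionary:
  'his' -> 0
  'big' -> 1
  'his' -> 0
  'big' -> 1
  'his' -> 0
  'big' -> 1
  'big' -> 1
  'big' -> 1

Encoded: [0, 1, 0, 1, 0, 1, 1, 1]


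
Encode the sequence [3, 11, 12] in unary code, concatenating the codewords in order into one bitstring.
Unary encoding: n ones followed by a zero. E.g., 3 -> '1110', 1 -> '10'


Encode each number as n ones followed by a terminating 0:
  3 -> 1110 (4 bits)
  11 -> 111111111110 (12 bits)
  12 -> 1111111111110 (13 bits)
Total length = 4 + 12 + 13 = 29 bits.

Unary([3, 11, 12]) = 11101111111111101111111111110 (29 bits)


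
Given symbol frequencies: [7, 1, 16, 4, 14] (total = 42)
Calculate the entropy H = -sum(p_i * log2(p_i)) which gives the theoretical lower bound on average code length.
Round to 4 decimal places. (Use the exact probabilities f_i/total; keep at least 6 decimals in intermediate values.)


Per-symbol terms -p_i * log2(p_i) with p_i = f_i/42:
  p = 7/42 = 0.166667: log2(p) = -2.584963, -p*log2(p) = 0.430827
  p = 1/42 = 0.023810: log2(p) = -5.392317, -p*log2(p) = 0.128389
  p = 16/42 = 0.380952: log2(p) = -1.392317, -p*log2(p) = 0.530407
  p = 4/42 = 0.095238: log2(p) = -3.392317, -p*log2(p) = 0.323078
  p = 14/42 = 0.333333: log2(p) = -1.584963, -p*log2(p) = 0.528321
H = 0.430827 + 0.128389 + 0.530407 + 0.323078 + 0.528321 = 1.941022

H = 1.941 bits/symbol


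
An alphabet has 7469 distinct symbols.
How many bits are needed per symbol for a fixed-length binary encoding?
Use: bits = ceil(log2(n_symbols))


log2(7469) = 12.8667
Bracket: 2^12 = 4096 < 7469 <= 2^13 = 8192
So ceil(log2(7469)) = 13

bits = ceil(log2(7469)) = ceil(12.8667) = 13 bits


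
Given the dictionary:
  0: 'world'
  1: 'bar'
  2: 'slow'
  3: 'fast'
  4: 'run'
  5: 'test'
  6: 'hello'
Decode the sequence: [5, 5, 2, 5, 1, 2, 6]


Look up each index in the dictionary:
  5 -> 'test'
  5 -> 'test'
  2 -> 'slow'
  5 -> 'test'
  1 -> 'bar'
  2 -> 'slow'
  6 -> 'hello'

Decoded: "test test slow test bar slow hello"


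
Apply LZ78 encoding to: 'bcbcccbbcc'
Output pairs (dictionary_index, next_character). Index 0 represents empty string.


LZ78 encoding steps:
Dictionary: {0: ''}
Step 1: w='' (idx 0), next='b' -> output (0, 'b'), add 'b' as idx 1
Step 2: w='' (idx 0), next='c' -> output (0, 'c'), add 'c' as idx 2
Step 3: w='b' (idx 1), next='c' -> output (1, 'c'), add 'bc' as idx 3
Step 4: w='c' (idx 2), next='c' -> output (2, 'c'), add 'cc' as idx 4
Step 5: w='b' (idx 1), next='b' -> output (1, 'b'), add 'bb' as idx 5
Step 6: w='cc' (idx 4), end of input -> output (4, '')


Encoded: [(0, 'b'), (0, 'c'), (1, 'c'), (2, 'c'), (1, 'b'), (4, '')]


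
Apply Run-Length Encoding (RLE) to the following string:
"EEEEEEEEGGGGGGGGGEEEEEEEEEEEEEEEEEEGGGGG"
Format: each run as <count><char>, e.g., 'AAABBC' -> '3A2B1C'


Scanning runs left to right:
  i=0: run of 'E' x 8 -> '8E'
  i=8: run of 'G' x 9 -> '9G'
  i=17: run of 'E' x 18 -> '18E'
  i=35: run of 'G' x 5 -> '5G'

RLE = 8E9G18E5G


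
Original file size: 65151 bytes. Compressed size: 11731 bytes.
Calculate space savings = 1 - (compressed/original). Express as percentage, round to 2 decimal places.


ratio = compressed/original = 11731/65151 = 0.180059
savings = 1 - ratio = 1 - 0.180059 = 0.819941
as a percentage: 0.819941 * 100 = 81.99%

Space savings = 1 - 11731/65151 = 81.99%


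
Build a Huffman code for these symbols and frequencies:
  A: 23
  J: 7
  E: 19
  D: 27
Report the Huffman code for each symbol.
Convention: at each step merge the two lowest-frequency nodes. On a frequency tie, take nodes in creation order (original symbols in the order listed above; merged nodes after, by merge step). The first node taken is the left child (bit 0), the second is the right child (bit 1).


Huffman tree construction:
Step 1: Merge J(7) + E(19) = 26
Step 2: Merge A(23) + (J+E)(26) = 49
Step 3: Merge D(27) + (A+(J+E))(49) = 76
Read each symbol's code off the tree from the root (left child = 0, right child = 1).

Codes:
  A: 10 (length 2)
  J: 110 (length 3)
  E: 111 (length 3)
  D: 0 (length 1)
Average code length: 151/76 = 1.9868 bits/symbol


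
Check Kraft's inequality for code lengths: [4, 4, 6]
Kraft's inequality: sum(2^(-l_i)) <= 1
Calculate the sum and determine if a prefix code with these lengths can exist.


Sum = 2^(-4) + 2^(-4) + 2^(-6)
    = 0.0625 + 0.0625 + 0.015625
    = 9/64 = 0.140625
Since 0.140625 <= 1, Kraft's inequality IS satisfied.
A prefix code with these lengths CAN exist.

Kraft sum = 0.140625. Satisfied.


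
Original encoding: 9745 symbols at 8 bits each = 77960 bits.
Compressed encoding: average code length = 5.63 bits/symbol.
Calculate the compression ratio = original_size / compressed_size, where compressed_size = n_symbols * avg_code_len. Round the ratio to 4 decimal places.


original_size = n_symbols * orig_bits = 9745 * 8 = 77960 bits
compressed_size = n_symbols * avg_code_len = 9745 * 5.63 = 54864.35 bits
ratio = original_size / compressed_size = 77960 / 54864.35 = 1.421

Compression ratio = 1.421


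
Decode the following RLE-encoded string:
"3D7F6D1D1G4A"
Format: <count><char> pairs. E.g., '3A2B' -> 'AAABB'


Expanding each <count><char> pair:
  3D -> 'DDD'
  7F -> 'FFFFFFF'
  6D -> 'DDDDDD'
  1D -> 'D'
  1G -> 'G'
  4A -> 'AAAA'

Decoded = DDDFFFFFFFDDDDDDDGAAAA


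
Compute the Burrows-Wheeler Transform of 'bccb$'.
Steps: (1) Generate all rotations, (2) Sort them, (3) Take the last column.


Rotations (sorted):
  0: $bccb -> last char: b
  1: b$bcc -> last char: c
  2: bccb$ -> last char: $
  3: cb$bc -> last char: c
  4: ccb$b -> last char: b


BWT = bc$cb


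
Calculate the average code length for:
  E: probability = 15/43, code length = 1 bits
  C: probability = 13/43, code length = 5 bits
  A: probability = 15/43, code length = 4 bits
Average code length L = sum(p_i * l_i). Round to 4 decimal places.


Weighted contributions p_i * l_i:
  E: (15/43) * 1 = 15/43
  C: (13/43) * 5 = 65/43
  A: (15/43) * 4 = 60/43
Sum = (15 + 65 + 60)/43 = 140/43

L = 140/43 = 3.2558 bits/symbol


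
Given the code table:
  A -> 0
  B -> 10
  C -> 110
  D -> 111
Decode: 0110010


Decoding:
0 -> A
110 -> C
0 -> A
10 -> B


Result: ACAB


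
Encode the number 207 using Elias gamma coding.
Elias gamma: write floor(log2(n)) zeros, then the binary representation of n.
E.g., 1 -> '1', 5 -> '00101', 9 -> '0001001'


num_bits = floor(log2(207)) + 1 = 8
leading_zeros = num_bits - 1 = 7
binary(207) = 11001111

Elias gamma(207) = '0000000' + '11001111' = 000000011001111 (15 bits)


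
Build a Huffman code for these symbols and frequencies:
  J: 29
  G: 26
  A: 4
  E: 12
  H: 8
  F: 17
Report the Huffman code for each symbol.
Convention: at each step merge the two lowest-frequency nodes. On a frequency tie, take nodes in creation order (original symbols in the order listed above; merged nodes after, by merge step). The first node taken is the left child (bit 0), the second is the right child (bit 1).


Huffman tree construction:
Step 1: Merge A(4) + H(8) = 12
Step 2: Merge E(12) + (A+H)(12) = 24
Step 3: Merge F(17) + (E+(A+H))(24) = 41
Step 4: Merge G(26) + J(29) = 55
Step 5: Merge (F+(E+(A+H)))(41) + (G+J)(55) = 96
Read each symbol's code off the tree from the root (left child = 0, right child = 1).

Codes:
  J: 11 (length 2)
  G: 10 (length 2)
  A: 0110 (length 4)
  E: 010 (length 3)
  H: 0111 (length 4)
  F: 00 (length 2)
Average code length: 228/96 = 2.3750 bits/symbol


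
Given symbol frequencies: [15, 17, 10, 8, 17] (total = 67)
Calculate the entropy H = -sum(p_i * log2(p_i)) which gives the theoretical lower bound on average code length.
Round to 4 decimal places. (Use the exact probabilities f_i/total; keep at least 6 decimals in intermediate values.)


Per-symbol terms -p_i * log2(p_i) with p_i = f_i/67:
  p = 15/67 = 0.223881: log2(p) = -2.159199, -p*log2(p) = 0.483403
  p = 17/67 = 0.253731: log2(p) = -1.978626, -p*log2(p) = 0.502040
  p = 10/67 = 0.149254: log2(p) = -2.744161, -p*log2(p) = 0.409576
  p = 8/67 = 0.119403: log2(p) = -3.066089, -p*log2(p) = 0.366100
  p = 17/67 = 0.253731: log2(p) = -1.978626, -p*log2(p) = 0.502040
H = 0.483403 + 0.502040 + 0.409576 + 0.366100 + 0.502040 = 2.263159

H = 2.2632 bits/symbol


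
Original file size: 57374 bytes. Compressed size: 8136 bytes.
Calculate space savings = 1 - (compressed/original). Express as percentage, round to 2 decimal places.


ratio = compressed/original = 8136/57374 = 0.141806
savings = 1 - ratio = 1 - 0.141806 = 0.858194
as a percentage: 0.858194 * 100 = 85.82%

Space savings = 1 - 8136/57374 = 85.82%


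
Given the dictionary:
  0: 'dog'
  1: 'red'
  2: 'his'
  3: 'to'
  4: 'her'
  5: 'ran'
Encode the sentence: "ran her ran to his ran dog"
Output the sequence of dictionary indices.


Look up each word in the dictionary:
  'ran' -> 5
  'her' -> 4
  'ran' -> 5
  'to' -> 3
  'his' -> 2
  'ran' -> 5
  'dog' -> 0

Encoded: [5, 4, 5, 3, 2, 5, 0]


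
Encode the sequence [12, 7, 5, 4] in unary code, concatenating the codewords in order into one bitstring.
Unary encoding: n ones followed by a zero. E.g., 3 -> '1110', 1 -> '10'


Encode each number as n ones followed by a terminating 0:
  12 -> 1111111111110 (13 bits)
  7 -> 11111110 (8 bits)
  5 -> 111110 (6 bits)
  4 -> 11110 (5 bits)
Total length = 13 + 8 + 6 + 5 = 32 bits.

Unary([12, 7, 5, 4]) = 11111111111101111111011111011110 (32 bits)


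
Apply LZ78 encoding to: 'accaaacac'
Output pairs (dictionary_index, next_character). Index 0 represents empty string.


LZ78 encoding steps:
Dictionary: {0: ''}
Step 1: w='' (idx 0), next='a' -> output (0, 'a'), add 'a' as idx 1
Step 2: w='' (idx 0), next='c' -> output (0, 'c'), add 'c' as idx 2
Step 3: w='c' (idx 2), next='a' -> output (2, 'a'), add 'ca' as idx 3
Step 4: w='a' (idx 1), next='a' -> output (1, 'a'), add 'aa' as idx 4
Step 5: w='ca' (idx 3), next='c' -> output (3, 'c'), add 'cac' as idx 5


Encoded: [(0, 'a'), (0, 'c'), (2, 'a'), (1, 'a'), (3, 'c')]


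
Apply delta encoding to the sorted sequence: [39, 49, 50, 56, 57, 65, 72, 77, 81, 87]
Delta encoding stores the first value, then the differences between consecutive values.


First value: 39
Deltas:
  49 - 39 = 10
  50 - 49 = 1
  56 - 50 = 6
  57 - 56 = 1
  65 - 57 = 8
  72 - 65 = 7
  77 - 72 = 5
  81 - 77 = 4
  87 - 81 = 6


Delta encoded: [39, 10, 1, 6, 1, 8, 7, 5, 4, 6]


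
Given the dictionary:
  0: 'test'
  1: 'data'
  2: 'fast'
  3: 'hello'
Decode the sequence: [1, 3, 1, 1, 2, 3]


Look up each index in the dictionary:
  1 -> 'data'
  3 -> 'hello'
  1 -> 'data'
  1 -> 'data'
  2 -> 'fast'
  3 -> 'hello'

Decoded: "data hello data data fast hello"


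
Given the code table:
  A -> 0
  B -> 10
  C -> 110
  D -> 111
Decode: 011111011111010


Decoding:
0 -> A
111 -> D
110 -> C
111 -> D
110 -> C
10 -> B


Result: ADCDCB


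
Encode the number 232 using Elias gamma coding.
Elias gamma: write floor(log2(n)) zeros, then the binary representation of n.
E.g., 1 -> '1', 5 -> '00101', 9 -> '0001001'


num_bits = floor(log2(232)) + 1 = 8
leading_zeros = num_bits - 1 = 7
binary(232) = 11101000

Elias gamma(232) = '0000000' + '11101000' = 000000011101000 (15 bits)


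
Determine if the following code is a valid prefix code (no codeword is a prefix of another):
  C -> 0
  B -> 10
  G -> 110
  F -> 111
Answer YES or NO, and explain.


Checking each pair (does one codeword prefix another?):
  C='0' vs B='10': no prefix
  C='0' vs G='110': no prefix
  C='0' vs F='111': no prefix
  B='10' vs C='0': no prefix
  B='10' vs G='110': no prefix
  B='10' vs F='111': no prefix
  G='110' vs C='0': no prefix
  G='110' vs B='10': no prefix
  G='110' vs F='111': no prefix
  F='111' vs C='0': no prefix
  F='111' vs B='10': no prefix
  F='111' vs G='110': no prefix
No violation found over all pairs.

YES -- this is a valid prefix code. No codeword is a prefix of any other codeword.


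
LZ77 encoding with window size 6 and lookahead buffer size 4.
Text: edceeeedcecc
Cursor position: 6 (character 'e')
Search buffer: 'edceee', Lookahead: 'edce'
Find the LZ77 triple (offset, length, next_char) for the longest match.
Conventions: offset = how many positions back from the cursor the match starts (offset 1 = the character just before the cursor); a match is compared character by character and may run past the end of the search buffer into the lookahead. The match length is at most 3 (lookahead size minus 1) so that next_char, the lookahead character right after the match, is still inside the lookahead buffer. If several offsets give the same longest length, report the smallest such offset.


Try each offset into the search buffer:
  offset=1 (pos 5, char 'e'): match length 1
  offset=2 (pos 4, char 'e'): match length 1
  offset=3 (pos 3, char 'e'): match length 1
  offset=4 (pos 2, char 'c'): match length 0
  offset=5 (pos 1, char 'd'): match length 0
  offset=6 (pos 0, char 'e'): match length 3
Longest match has length 3 at offset 6.
next_char = character at position 6 + 3 = 9 -> 'e'

Best match: offset=6, length=3 (matching 'edc' starting at position 0)
LZ77 triple: (6, 3, 'e')


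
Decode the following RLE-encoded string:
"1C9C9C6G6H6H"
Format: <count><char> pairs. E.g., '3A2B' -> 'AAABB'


Expanding each <count><char> pair:
  1C -> 'C'
  9C -> 'CCCCCCCCC'
  9C -> 'CCCCCCCCC'
  6G -> 'GGGGGG'
  6H -> 'HHHHHH'
  6H -> 'HHHHHH'

Decoded = CCCCCCCCCCCCCCCCCCCGGGGGGHHHHHHHHHHHH


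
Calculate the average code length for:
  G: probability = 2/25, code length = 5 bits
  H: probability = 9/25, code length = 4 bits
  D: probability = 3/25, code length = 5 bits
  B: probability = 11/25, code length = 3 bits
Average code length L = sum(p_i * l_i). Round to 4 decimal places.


Weighted contributions p_i * l_i:
  G: (2/25) * 5 = 10/25
  H: (9/25) * 4 = 36/25
  D: (3/25) * 5 = 15/25
  B: (11/25) * 3 = 33/25
Sum = (10 + 36 + 15 + 33)/25 = 94/25

L = 94/25 = 3.7600 bits/symbol


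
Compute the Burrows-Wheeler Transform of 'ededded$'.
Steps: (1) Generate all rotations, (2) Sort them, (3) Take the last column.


Rotations (sorted):
  0: $ededded -> last char: d
  1: d$ededde -> last char: e
  2: dded$ede -> last char: e
  3: ded$eded -> last char: d
  4: dedded$e -> last char: e
  5: ed$ededd -> last char: d
  6: edded$ed -> last char: d
  7: ededded$ -> last char: $


BWT = deededd$


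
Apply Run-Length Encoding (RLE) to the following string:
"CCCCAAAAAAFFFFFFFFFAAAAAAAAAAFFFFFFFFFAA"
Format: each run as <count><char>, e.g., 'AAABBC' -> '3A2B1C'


Scanning runs left to right:
  i=0: run of 'C' x 4 -> '4C'
  i=4: run of 'A' x 6 -> '6A'
  i=10: run of 'F' x 9 -> '9F'
  i=19: run of 'A' x 10 -> '10A'
  i=29: run of 'F' x 9 -> '9F'
  i=38: run of 'A' x 2 -> '2A'

RLE = 4C6A9F10A9F2A


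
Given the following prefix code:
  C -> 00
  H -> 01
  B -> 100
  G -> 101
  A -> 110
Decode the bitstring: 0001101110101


Decoding step by step:
Bits 00 -> C
Bits 01 -> H
Bits 101 -> G
Bits 110 -> A
Bits 101 -> G


Decoded message: CHGAG


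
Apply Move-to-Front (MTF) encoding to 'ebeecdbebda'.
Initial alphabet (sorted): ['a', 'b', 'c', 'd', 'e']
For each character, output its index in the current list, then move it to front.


MTF encoding:
'e': index 4 in ['a', 'b', 'c', 'd', 'e'] -> ['e', 'a', 'b', 'c', 'd']
'b': index 2 in ['e', 'a', 'b', 'c', 'd'] -> ['b', 'e', 'a', 'c', 'd']
'e': index 1 in ['b', 'e', 'a', 'c', 'd'] -> ['e', 'b', 'a', 'c', 'd']
'e': index 0 in ['e', 'b', 'a', 'c', 'd'] -> ['e', 'b', 'a', 'c', 'd']
'c': index 3 in ['e', 'b', 'a', 'c', 'd'] -> ['c', 'e', 'b', 'a', 'd']
'd': index 4 in ['c', 'e', 'b', 'a', 'd'] -> ['d', 'c', 'e', 'b', 'a']
'b': index 3 in ['d', 'c', 'e', 'b', 'a'] -> ['b', 'd', 'c', 'e', 'a']
'e': index 3 in ['b', 'd', 'c', 'e', 'a'] -> ['e', 'b', 'd', 'c', 'a']
'b': index 1 in ['e', 'b', 'd', 'c', 'a'] -> ['b', 'e', 'd', 'c', 'a']
'd': index 2 in ['b', 'e', 'd', 'c', 'a'] -> ['d', 'b', 'e', 'c', 'a']
'a': index 4 in ['d', 'b', 'e', 'c', 'a'] -> ['a', 'd', 'b', 'e', 'c']


Output: [4, 2, 1, 0, 3, 4, 3, 3, 1, 2, 4]


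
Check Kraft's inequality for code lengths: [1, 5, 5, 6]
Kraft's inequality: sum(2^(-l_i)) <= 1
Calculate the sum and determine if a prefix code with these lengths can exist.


Sum = 2^(-1) + 2^(-5) + 2^(-5) + 2^(-6)
    = 0.5 + 0.03125 + 0.03125 + 0.015625
    = 37/64 = 0.578125
Since 0.578125 <= 1, Kraft's inequality IS satisfied.
A prefix code with these lengths CAN exist.

Kraft sum = 0.578125. Satisfied.


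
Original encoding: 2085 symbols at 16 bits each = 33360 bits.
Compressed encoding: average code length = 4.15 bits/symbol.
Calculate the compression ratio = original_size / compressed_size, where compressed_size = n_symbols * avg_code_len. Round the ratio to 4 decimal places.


original_size = n_symbols * orig_bits = 2085 * 16 = 33360 bits
compressed_size = n_symbols * avg_code_len = 2085 * 4.15 = 8652.75 bits
ratio = original_size / compressed_size = 33360 / 8652.75 = 3.8554

Compression ratio = 3.8554


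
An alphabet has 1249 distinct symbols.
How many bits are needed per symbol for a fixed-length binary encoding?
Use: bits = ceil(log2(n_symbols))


log2(1249) = 10.2866
Bracket: 2^10 = 1024 < 1249 <= 2^11 = 2048
So ceil(log2(1249)) = 11

bits = ceil(log2(1249)) = ceil(10.2866) = 11 bits


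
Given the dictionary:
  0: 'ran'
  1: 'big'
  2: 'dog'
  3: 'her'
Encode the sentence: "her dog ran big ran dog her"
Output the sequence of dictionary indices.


Look up each word in the dictionary:
  'her' -> 3
  'dog' -> 2
  'ran' -> 0
  'big' -> 1
  'ran' -> 0
  'dog' -> 2
  'her' -> 3

Encoded: [3, 2, 0, 1, 0, 2, 3]


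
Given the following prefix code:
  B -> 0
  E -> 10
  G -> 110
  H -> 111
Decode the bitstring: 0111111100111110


Decoding step by step:
Bits 0 -> B
Bits 111 -> H
Bits 111 -> H
Bits 10 -> E
Bits 0 -> B
Bits 111 -> H
Bits 110 -> G


Decoded message: BHHEBHG


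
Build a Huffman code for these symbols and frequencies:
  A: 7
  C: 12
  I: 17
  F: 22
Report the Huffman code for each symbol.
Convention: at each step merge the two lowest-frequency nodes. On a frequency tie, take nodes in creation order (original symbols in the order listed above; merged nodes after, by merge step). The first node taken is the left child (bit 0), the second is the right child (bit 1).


Huffman tree construction:
Step 1: Merge A(7) + C(12) = 19
Step 2: Merge I(17) + (A+C)(19) = 36
Step 3: Merge F(22) + (I+(A+C))(36) = 58
Read each symbol's code off the tree from the root (left child = 0, right child = 1).

Codes:
  A: 110 (length 3)
  C: 111 (length 3)
  I: 10 (length 2)
  F: 0 (length 1)
Average code length: 113/58 = 1.9483 bits/symbol


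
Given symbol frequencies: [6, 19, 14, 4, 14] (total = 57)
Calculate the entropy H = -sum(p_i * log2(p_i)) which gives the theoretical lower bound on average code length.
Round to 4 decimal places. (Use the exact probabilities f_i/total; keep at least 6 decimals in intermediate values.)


Per-symbol terms -p_i * log2(p_i) with p_i = f_i/57:
  p = 6/57 = 0.105263: log2(p) = -3.247928, -p*log2(p) = 0.341887
  p = 19/57 = 0.333333: log2(p) = -1.584963, -p*log2(p) = 0.528321
  p = 14/57 = 0.245614: log2(p) = -2.025535, -p*log2(p) = 0.497500
  p = 4/57 = 0.070175: log2(p) = -3.832890, -p*log2(p) = 0.268975
  p = 14/57 = 0.245614: log2(p) = -2.025535, -p*log2(p) = 0.497500
H = 0.341887 + 0.528321 + 0.497500 + 0.268975 + 0.497500 = 2.134183

H = 2.1342 bits/symbol


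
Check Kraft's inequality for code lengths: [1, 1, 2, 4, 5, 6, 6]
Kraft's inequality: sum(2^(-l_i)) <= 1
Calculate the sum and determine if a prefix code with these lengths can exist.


Sum = 2^(-1) + 2^(-1) + 2^(-2) + 2^(-4) + 2^(-5) + 2^(-6) + 2^(-6)
    = 0.5 + 0.5 + 0.25 + 0.0625 + 0.03125 + 0.015625 + 0.015625
    = 88/64 = 1.375
Since 1.375 > 1, Kraft's inequality is NOT satisfied.
A prefix code with these lengths CANNOT exist.

Kraft sum = 1.375. Not satisfied.


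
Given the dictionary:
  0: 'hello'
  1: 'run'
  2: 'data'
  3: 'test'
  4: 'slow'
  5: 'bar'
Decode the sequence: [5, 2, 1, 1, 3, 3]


Look up each index in the dictionary:
  5 -> 'bar'
  2 -> 'data'
  1 -> 'run'
  1 -> 'run'
  3 -> 'test'
  3 -> 'test'

Decoded: "bar data run run test test"


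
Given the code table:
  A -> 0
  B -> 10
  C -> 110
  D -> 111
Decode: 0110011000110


Decoding:
0 -> A
110 -> C
0 -> A
110 -> C
0 -> A
0 -> A
110 -> C


Result: ACACAAC


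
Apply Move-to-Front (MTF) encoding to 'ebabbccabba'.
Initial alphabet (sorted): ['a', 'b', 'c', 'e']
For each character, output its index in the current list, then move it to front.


MTF encoding:
'e': index 3 in ['a', 'b', 'c', 'e'] -> ['e', 'a', 'b', 'c']
'b': index 2 in ['e', 'a', 'b', 'c'] -> ['b', 'e', 'a', 'c']
'a': index 2 in ['b', 'e', 'a', 'c'] -> ['a', 'b', 'e', 'c']
'b': index 1 in ['a', 'b', 'e', 'c'] -> ['b', 'a', 'e', 'c']
'b': index 0 in ['b', 'a', 'e', 'c'] -> ['b', 'a', 'e', 'c']
'c': index 3 in ['b', 'a', 'e', 'c'] -> ['c', 'b', 'a', 'e']
'c': index 0 in ['c', 'b', 'a', 'e'] -> ['c', 'b', 'a', 'e']
'a': index 2 in ['c', 'b', 'a', 'e'] -> ['a', 'c', 'b', 'e']
'b': index 2 in ['a', 'c', 'b', 'e'] -> ['b', 'a', 'c', 'e']
'b': index 0 in ['b', 'a', 'c', 'e'] -> ['b', 'a', 'c', 'e']
'a': index 1 in ['b', 'a', 'c', 'e'] -> ['a', 'b', 'c', 'e']


Output: [3, 2, 2, 1, 0, 3, 0, 2, 2, 0, 1]


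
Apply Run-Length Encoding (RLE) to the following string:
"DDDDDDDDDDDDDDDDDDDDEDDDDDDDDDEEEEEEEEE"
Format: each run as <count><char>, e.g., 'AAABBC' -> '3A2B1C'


Scanning runs left to right:
  i=0: run of 'D' x 20 -> '20D'
  i=20: run of 'E' x 1 -> '1E'
  i=21: run of 'D' x 9 -> '9D'
  i=30: run of 'E' x 9 -> '9E'

RLE = 20D1E9D9E


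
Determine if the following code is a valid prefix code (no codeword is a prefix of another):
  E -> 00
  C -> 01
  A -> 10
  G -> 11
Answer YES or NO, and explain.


Checking each pair (does one codeword prefix another?):
  E='00' vs C='01': no prefix
  E='00' vs A='10': no prefix
  E='00' vs G='11': no prefix
  C='01' vs E='00': no prefix
  C='01' vs A='10': no prefix
  C='01' vs G='11': no prefix
  A='10' vs E='00': no prefix
  A='10' vs C='01': no prefix
  A='10' vs G='11': no prefix
  G='11' vs E='00': no prefix
  G='11' vs C='01': no prefix
  G='11' vs A='10': no prefix
No violation found over all pairs.

YES -- this is a valid prefix code. No codeword is a prefix of any other codeword.


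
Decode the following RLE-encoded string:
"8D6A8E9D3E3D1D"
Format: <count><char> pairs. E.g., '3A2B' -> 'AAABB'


Expanding each <count><char> pair:
  8D -> 'DDDDDDDD'
  6A -> 'AAAAAA'
  8E -> 'EEEEEEEE'
  9D -> 'DDDDDDDDD'
  3E -> 'EEE'
  3D -> 'DDD'
  1D -> 'D'

Decoded = DDDDDDDDAAAAAAEEEEEEEEDDDDDDDDDEEEDDDD


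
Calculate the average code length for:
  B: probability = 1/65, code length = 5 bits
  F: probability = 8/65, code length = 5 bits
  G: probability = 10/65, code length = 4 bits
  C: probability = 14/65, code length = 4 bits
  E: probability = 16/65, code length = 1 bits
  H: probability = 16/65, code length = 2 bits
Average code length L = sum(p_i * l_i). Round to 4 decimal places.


Weighted contributions p_i * l_i:
  B: (1/65) * 5 = 5/65
  F: (8/65) * 5 = 40/65
  G: (10/65) * 4 = 40/65
  C: (14/65) * 4 = 56/65
  E: (16/65) * 1 = 16/65
  H: (16/65) * 2 = 32/65
Sum = (5 + 40 + 40 + 56 + 16 + 32)/65 = 189/65

L = 189/65 = 2.9077 bits/symbol


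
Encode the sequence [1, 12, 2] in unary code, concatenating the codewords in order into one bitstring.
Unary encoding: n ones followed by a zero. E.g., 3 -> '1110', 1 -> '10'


Encode each number as n ones followed by a terminating 0:
  1 -> 10 (2 bits)
  12 -> 1111111111110 (13 bits)
  2 -> 110 (3 bits)
Total length = 2 + 13 + 3 = 18 bits.

Unary([1, 12, 2]) = 101111111111110110 (18 bits)


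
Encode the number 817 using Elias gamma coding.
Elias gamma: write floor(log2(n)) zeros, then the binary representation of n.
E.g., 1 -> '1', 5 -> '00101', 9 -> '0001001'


num_bits = floor(log2(817)) + 1 = 10
leading_zeros = num_bits - 1 = 9
binary(817) = 1100110001

Elias gamma(817) = '000000000' + '1100110001' = 0000000001100110001 (19 bits)


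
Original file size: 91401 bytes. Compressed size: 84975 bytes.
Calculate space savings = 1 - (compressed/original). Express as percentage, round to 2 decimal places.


ratio = compressed/original = 84975/91401 = 0.929694
savings = 1 - ratio = 1 - 0.929694 = 0.070306
as a percentage: 0.070306 * 100 = 7.03%

Space savings = 1 - 84975/91401 = 7.03%


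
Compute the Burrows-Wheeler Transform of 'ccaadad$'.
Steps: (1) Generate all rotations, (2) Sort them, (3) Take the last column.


Rotations (sorted):
  0: $ccaadad -> last char: d
  1: aadad$cc -> last char: c
  2: ad$ccaad -> last char: d
  3: adad$cca -> last char: a
  4: caadad$c -> last char: c
  5: ccaadad$ -> last char: $
  6: d$ccaada -> last char: a
  7: dad$ccaa -> last char: a


BWT = dcdac$aa


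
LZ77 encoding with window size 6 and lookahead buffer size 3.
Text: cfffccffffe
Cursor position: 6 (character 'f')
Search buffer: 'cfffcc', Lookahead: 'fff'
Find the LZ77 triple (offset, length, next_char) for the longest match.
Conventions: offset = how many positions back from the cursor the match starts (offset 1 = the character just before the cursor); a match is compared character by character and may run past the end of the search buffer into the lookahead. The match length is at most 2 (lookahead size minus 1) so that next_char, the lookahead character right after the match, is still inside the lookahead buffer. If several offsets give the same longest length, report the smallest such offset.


Try each offset into the search buffer:
  offset=1 (pos 5, char 'c'): match length 0
  offset=2 (pos 4, char 'c'): match length 0
  offset=3 (pos 3, char 'f'): match length 1
  offset=4 (pos 2, char 'f'): match length 2
  offset=5 (pos 1, char 'f'): match length 2
  offset=6 (pos 0, char 'c'): match length 0
Longest match has length 2, found at offsets 4, 5; take the smallest, offset 4.
next_char = character at position 6 + 2 = 8 -> 'f'

Best match: offset=4, length=2 (matching 'ff' starting at position 2)
LZ77 triple: (4, 2, 'f')
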